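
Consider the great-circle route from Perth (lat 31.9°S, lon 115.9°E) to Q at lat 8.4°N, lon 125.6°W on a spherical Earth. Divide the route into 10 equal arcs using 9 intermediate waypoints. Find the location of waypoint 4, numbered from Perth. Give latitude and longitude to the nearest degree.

Convert each endpoint to a unit vector on the sphere (x = cos φ cos λ, y = cos φ sin λ, z = sin φ).
The central angle between the endpoints is δ = arccos(p₁·p₂) ≈ 2.069 rad (118.6°).
Interpolate at f = 4/10 with slerp weights a = sin((1−f)δ)/sin δ ≈ 1.077, b = sin(fδ)/sin δ ≈ 0.838.
p = a·p₁ + b·p₂ ≈ (-0.882, 0.148, -0.447); φ = arcsin(p_z) ≈ -26.54°, λ = atan2(p_y, p_x) ≈ 170.45°.

≈ lat 27°S, lon 170°E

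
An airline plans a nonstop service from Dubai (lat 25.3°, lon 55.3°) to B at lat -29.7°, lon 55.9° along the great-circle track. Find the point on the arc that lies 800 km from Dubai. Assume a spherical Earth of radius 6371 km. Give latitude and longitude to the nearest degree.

≈ lat 18°, lon 55°

Convert each endpoint to a unit vector on the sphere (x = cos φ cos λ, y = cos φ sin λ, z = sin φ).
The central angle between the endpoints is δ = arccos(p₁·p₂) ≈ 0.960 rad (55.0°). The total great-circle distance is δ·R ≈ 0.960 × 6371 ≈ 6116 km, so the target fraction is f = 800/6116 ≈ 0.131.
Interpolate at f ≈ 0.131 with slerp weights a = sin((1−f)δ)/sin δ ≈ 0.904, b = sin(fδ)/sin δ ≈ 0.153.
p = a·p₁ + b·p₂ ≈ (0.540, 0.782, 0.311); φ = arcsin(p_z) ≈ 18.11°, λ = atan2(p_y, p_x) ≈ 55.38°.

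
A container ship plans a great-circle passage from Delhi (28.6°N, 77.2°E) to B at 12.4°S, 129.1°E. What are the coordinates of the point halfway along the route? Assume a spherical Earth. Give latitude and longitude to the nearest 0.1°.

≈ 9.0°N, 104.6°E

Convert each endpoint to a unit vector on the sphere (x = cos φ cos λ, y = cos φ sin λ, z = sin φ).
The central angle between the endpoints is δ = arccos(p₁·p₂) ≈ 1.130 rad (64.8°).
Interpolate at f = 1/2 with slerp weights a = sin((1−f)δ)/sin δ ≈ 0.592, b = sin(fδ)/sin δ ≈ 0.592.
p = a·p₁ + b·p₂ ≈ (-0.250, 0.956, 0.156); φ = arcsin(p_z) ≈ 8.99°, λ = atan2(p_y, p_x) ≈ 104.63°.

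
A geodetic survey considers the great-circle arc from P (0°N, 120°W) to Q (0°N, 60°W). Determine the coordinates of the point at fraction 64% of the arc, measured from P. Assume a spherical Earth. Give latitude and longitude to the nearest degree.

The haversine formula gives a central angle δ ≈ 1.047 rad (60.0°) between the endpoints.
Interpolate at f = 0.64 with slerp weights a = sin((1−f)δ)/sin δ ≈ 0.425, b = sin(fδ)/sin δ ≈ 0.717.
p = a·p₁ + b·p₂ ≈ (0.146, -0.989, 0.000); φ = arcsin(p_z) ≈ 0.00°, λ = atan2(p_y, p_x) ≈ -81.60°.

≈ (0°N, 82°W)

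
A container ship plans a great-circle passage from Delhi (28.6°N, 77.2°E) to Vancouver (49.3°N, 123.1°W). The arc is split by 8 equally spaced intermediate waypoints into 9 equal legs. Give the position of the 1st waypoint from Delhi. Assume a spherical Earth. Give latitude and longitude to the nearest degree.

≈ 39°N, 80°E

Convert each endpoint to a unit vector on the sphere (x = cos φ cos λ, y = cos φ sin λ, z = sin φ).
The central angle between the endpoints is δ = arccos(p₁·p₂) ≈ 1.746 rad (100.0°).
Interpolate at f = 1/9 with slerp weights a = sin((1−f)δ)/sin δ ≈ 1.015, b = sin(fδ)/sin δ ≈ 0.196.
p = a·p₁ + b·p₂ ≈ (0.128, 0.762, 0.634); φ = arcsin(p_z) ≈ 39.38°, λ = atan2(p_y, p_x) ≈ 80.48°.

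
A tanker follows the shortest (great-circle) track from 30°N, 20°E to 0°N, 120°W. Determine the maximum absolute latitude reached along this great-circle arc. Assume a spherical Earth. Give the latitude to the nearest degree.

The great circle lies in the plane with unit normal n̂ = (p₁ × p₂)/|p₁ × p₂|.
Here n̂_z ≈ -0.744; the vertex latitude is φ_max = arccos|n̂_z| ≈ 41.9°.
Check via Clairaut: cos φ_max = |cos φ₁| · sin C = cos(30.0°)·sin(59.2°) ≈ 0.744, again giving ≈ 41.9°.

≈ 42°N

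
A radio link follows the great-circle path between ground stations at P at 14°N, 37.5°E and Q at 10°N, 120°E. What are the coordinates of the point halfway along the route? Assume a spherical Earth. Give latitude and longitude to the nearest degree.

Convert each endpoint to a unit vector on the sphere (x = cos φ cos λ, y = cos φ sin λ, z = sin φ).
The central angle between the endpoints is δ = arccos(p₁·p₂) ≈ 1.403 rad (80.4°).
Interpolate at f = 1/2 with slerp weights a = sin((1−f)δ)/sin δ ≈ 0.655, b = sin(fδ)/sin δ ≈ 0.655.
p = a·p₁ + b·p₂ ≈ (0.182, 0.945, 0.272); φ = arcsin(p_z) ≈ 15.79°, λ = atan2(p_y, p_x) ≈ 79.12°.

≈ 16°N, 79°E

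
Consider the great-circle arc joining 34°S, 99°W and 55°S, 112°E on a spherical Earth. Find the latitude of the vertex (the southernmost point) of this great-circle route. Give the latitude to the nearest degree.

≈ 76°S

The great circle lies in the plane with unit normal n̂ = (p₁ × p₂)/|p₁ × p₂|.
Here n̂_z ≈ -0.245; the vertex latitude is φ_max = arccos|n̂_z| ≈ 75.8°.
Check via Clairaut: cos φ_max = |cos φ₁| · sin C = cos(34.0°)·sin(162.8°) ≈ 0.245, again giving ≈ 75.8°.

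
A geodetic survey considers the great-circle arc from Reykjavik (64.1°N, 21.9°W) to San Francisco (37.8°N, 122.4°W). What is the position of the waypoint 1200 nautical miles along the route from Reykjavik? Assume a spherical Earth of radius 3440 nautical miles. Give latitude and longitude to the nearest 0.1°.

Convert each endpoint to a unit vector on the sphere (x = cos φ cos λ, y = cos φ sin λ, z = sin φ).
The central angle between the endpoints is δ = arccos(p₁·p₂) ≈ 1.060 rad (60.8°). The total great-circle distance is δ·R ≈ 1.060 × 3440 ≈ 3648 nmi, so the target fraction is f = 1200/3648 ≈ 0.329.
Interpolate at f ≈ 0.329 with slerp weights a = sin((1−f)δ)/sin δ ≈ 0.748, b = sin(fδ)/sin δ ≈ 0.392.
p = a·p₁ + b·p₂ ≈ (0.137, -0.383, 0.913); φ = arcsin(p_z) ≈ 65.97°, λ = atan2(p_y, p_x) ≈ -70.27°.

≈ 66.0°N, 70.3°W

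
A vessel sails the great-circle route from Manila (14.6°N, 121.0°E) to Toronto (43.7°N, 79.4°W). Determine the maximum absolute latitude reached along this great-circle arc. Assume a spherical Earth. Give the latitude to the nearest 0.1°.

≈ 73.8°N

The great circle lies in the plane with unit normal n̂ = (p₁ × p₂)/|p₁ × p₂|.
Here n̂_z ≈ +0.278; the vertex latitude is φ_max = arccos|n̂_z| ≈ 73.8°.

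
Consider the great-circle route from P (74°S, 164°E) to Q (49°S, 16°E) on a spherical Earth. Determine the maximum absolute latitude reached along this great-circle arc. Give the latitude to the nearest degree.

≈ 83°S

The great circle lies in the plane with unit normal n̂ = (p₁ × p₂)/|p₁ × p₂|.
Here n̂_z ≈ -0.117; the vertex latitude is φ_max = arccos|n̂_z| ≈ 83.3°.
Check via Clairaut: cos φ_max = |cos φ₁| · sin C = cos(74.0°)·sin(154.9°) ≈ 0.117, again giving ≈ 83.3°.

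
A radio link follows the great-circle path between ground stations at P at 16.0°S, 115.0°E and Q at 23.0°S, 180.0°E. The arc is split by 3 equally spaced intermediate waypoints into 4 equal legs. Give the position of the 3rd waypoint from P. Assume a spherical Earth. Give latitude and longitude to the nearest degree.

≈ 24°S, 163°E

The haversine formula gives a central angle δ ≈ 1.068 rad (61.2°) between the endpoints.
Interpolate at f = 3/4 with slerp weights a = sin((1−f)δ)/sin δ ≈ 0.301, b = sin(fδ)/sin δ ≈ 0.820.
p = a·p₁ + b·p₂ ≈ (-0.877, 0.262, -0.403); φ = arcsin(p_z) ≈ -23.78°, λ = atan2(p_y, p_x) ≈ 163.34°.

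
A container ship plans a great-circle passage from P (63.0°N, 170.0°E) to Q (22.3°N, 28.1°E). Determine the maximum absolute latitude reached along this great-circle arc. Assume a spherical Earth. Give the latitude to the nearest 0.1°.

≈ 75.0°N

The great circle lies in the plane with unit normal n̂ = (p₁ × p₂)/|p₁ × p₂|.
Here n̂_z ≈ -0.259; the vertex latitude is φ_max = arccos|n̂_z| ≈ 75.0°.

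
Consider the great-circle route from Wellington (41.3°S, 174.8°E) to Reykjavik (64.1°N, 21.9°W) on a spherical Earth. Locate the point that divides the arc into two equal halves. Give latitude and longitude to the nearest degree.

≈ 34°N, 165°W

Write both endpoints as unit vectors p₁, p₂ with components (cos φ cos λ, cos φ sin λ, sin φ).
The central angle between the endpoints is δ = arccos(p₁·p₂) ≈ 2.709 rad (155.2°).
Interpolate at f = 1/2 with slerp weights a = sin((1−f)δ)/sin δ ≈ 2.332, b = sin(fδ)/sin δ ≈ 2.332.
p = a·p₁ + b·p₂ ≈ (-0.799, -0.221, 0.559); φ = arcsin(p_z) ≈ 33.95°, λ = atan2(p_y, p_x) ≈ -164.54°.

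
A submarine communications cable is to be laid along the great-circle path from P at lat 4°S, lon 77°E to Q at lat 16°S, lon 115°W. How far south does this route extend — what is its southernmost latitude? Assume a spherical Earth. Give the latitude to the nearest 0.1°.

≈ 59.7°S

The great circle lies in the plane with unit normal n̂ = (p₁ × p₂)/|p₁ × p₂|.
Here n̂_z ≈ +0.505; the vertex latitude is φ_max = arccos|n̂_z| ≈ 59.7°.
Check via Clairaut: cos φ_max = |cos φ₁| · sin C = cos(4.0°)·sin(149.6°) ≈ 0.505, again giving ≈ 59.7°.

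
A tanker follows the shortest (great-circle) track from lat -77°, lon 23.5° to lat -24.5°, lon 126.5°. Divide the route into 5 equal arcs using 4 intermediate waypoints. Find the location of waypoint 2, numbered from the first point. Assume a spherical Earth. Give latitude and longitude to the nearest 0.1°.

≈ lat -63.7°, lon 106.0°

Write both endpoints as unit vectors p₁, p₂ with components (cos φ cos λ, cos φ sin λ, sin φ).
The central angle between the endpoints is δ = arccos(p₁·p₂) ≈ 1.205 rad (69.0°).
Interpolate at f = 2/5 with slerp weights a = sin((1−f)δ)/sin δ ≈ 0.708, b = sin(fδ)/sin δ ≈ 0.496.
p = a·p₁ + b·p₂ ≈ (-0.122, 0.427, -0.896); φ = arcsin(p_z) ≈ -63.65°, λ = atan2(p_y, p_x) ≈ 106.02°.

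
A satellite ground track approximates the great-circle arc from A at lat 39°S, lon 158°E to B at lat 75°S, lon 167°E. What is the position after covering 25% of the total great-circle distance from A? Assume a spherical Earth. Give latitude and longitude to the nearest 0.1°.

Write both endpoints as unit vectors p₁, p₂ with components (cos φ cos λ, cos φ sin λ, sin φ).
The central angle between the endpoints is δ = arccos(p₁·p₂) ≈ 0.633 rad (36.2°).
Interpolate at f = 0.25 with slerp weights a = sin((1−f)δ)/sin δ ≈ 0.773, b = sin(fδ)/sin δ ≈ 0.266.
p = a·p₁ + b·p₂ ≈ (-0.624, 0.240, -0.744); φ = arcsin(p_z) ≈ -48.04°, λ = atan2(p_y, p_x) ≈ 158.92°.

≈ lat 48.0°S, lon 158.9°E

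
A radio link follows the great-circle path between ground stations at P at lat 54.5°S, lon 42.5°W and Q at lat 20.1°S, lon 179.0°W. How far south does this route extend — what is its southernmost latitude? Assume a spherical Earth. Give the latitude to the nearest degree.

≈ 68°S

The great circle lies in the plane with unit normal n̂ = (p₁ × p₂)/|p₁ × p₂|.
Here n̂_z ≈ -0.378; the vertex latitude is φ_max = arccos|n̂_z| ≈ 67.8°.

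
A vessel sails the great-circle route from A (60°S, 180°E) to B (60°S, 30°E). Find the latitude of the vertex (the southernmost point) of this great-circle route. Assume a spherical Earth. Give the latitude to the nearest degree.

The great circle lies in the plane with unit normal n̂ = (p₁ × p₂)/|p₁ × p₂|.
Here n̂_z ≈ -0.148; the vertex latitude is φ_max = arccos|n̂_z| ≈ 81.5°.
Check via Clairaut: cos φ_max = |cos φ₁| · sin C = cos(60.0°)·sin(162.8°) ≈ 0.148, again giving ≈ 81.5°.

≈ 82°S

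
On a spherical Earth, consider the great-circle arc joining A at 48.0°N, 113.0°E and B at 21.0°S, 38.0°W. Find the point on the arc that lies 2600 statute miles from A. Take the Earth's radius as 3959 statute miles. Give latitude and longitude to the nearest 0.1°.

From cos δ = sin φ₁ sin φ₂ + cos φ₁ cos φ₂ cos Δλ, the central angle is δ ≈ 2.520 rad (144.4°). The total great-circle distance is δ·R ≈ 2.520 × 3959 ≈ 9975 mi, so the target fraction is f = 2600/9975 ≈ 0.261.
Interpolate at f ≈ 0.261 with slerp weights a = sin((1−f)δ)/sin δ ≈ 1.643, b = sin(fδ)/sin δ ≈ 1.048.
p = a·p₁ + b·p₂ ≈ (0.341, 0.410, 0.846); φ = arcsin(p_z) ≈ 57.76°, λ = atan2(p_y, p_x) ≈ 50.24°.

≈ 57.8°N, 50.2°E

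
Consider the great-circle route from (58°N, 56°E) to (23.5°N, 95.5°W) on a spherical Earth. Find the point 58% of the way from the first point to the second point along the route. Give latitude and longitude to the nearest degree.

Convert each endpoint to a unit vector on the sphere (x = cos φ cos λ, y = cos φ sin λ, z = sin φ).
The central angle between the endpoints is δ = arccos(p₁·p₂) ≈ 1.660 rad (95.1°).
Interpolate at f = 0.58 with slerp weights a = sin((1−f)δ)/sin δ ≈ 0.645, b = sin(fδ)/sin δ ≈ 0.824.
p = a·p₁ + b·p₂ ≈ (0.119, -0.469, 0.875); φ = arcsin(p_z) ≈ 61.07°, λ = atan2(p_y, p_x) ≈ -75.81°.

≈ (61°N, 76°W)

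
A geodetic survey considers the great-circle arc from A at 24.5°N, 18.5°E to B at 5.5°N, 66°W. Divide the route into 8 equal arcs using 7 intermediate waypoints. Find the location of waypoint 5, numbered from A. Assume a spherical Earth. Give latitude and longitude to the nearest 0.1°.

The haversine formula gives a central angle δ ≈ 1.444 rad (82.7°) between the endpoints.
Interpolate at f = 5/8 with slerp weights a = sin((1−f)δ)/sin δ ≈ 0.520, b = sin(fδ)/sin δ ≈ 0.791.
p = a·p₁ + b·p₂ ≈ (0.769, -0.569, 0.291); φ = arcsin(p_z) ≈ 16.94°, λ = atan2(p_y, p_x) ≈ -36.53°.

≈ 16.9°N, 36.5°W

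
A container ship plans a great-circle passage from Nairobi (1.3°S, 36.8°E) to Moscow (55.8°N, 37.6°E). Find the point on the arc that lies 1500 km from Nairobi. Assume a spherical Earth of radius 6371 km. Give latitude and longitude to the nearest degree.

≈ 12°N, 37°E

Convert each endpoint to a unit vector on the sphere (x = cos φ cos λ, y = cos φ sin λ, z = sin φ).
The central angle between the endpoints is δ = arccos(p₁·p₂) ≈ 0.997 rad (57.1°). The total great-circle distance is δ·R ≈ 0.997 × 6371 ≈ 6350 km, so the target fraction is f = 1500/6350 ≈ 0.236.
Interpolate at f ≈ 0.236 with slerp weights a = sin((1−f)δ)/sin δ ≈ 0.822, b = sin(fδ)/sin δ ≈ 0.278.
p = a·p₁ + b·p₂ ≈ (0.781, 0.587, 0.211); φ = arcsin(p_z) ≈ 12.19°, λ = atan2(p_y, p_x) ≈ 36.93°.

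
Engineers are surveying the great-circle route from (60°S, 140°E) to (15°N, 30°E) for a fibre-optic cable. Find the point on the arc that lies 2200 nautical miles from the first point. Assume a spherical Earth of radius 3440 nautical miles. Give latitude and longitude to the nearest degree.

The haversine formula gives a central angle δ ≈ 1.971 rad (112.9°) between the endpoints. The total great-circle distance is δ·R ≈ 1.971 × 3440 ≈ 6779 nmi, so the target fraction is f = 2200/6779 ≈ 0.325.
Interpolate at f ≈ 0.325 with slerp weights a = sin((1−f)δ)/sin δ ≈ 1.055, b = sin(fδ)/sin δ ≈ 0.648.
p = a·p₁ + b·p₂ ≈ (0.138, 0.652, -0.746); φ = arcsin(p_z) ≈ -48.21°, λ = atan2(p_y, p_x) ≈ 78.04°.

≈ (48°S, 78°E)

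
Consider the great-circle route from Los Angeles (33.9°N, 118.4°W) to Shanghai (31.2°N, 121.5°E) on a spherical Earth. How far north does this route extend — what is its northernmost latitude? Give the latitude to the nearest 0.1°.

≈ 52.0°N

The great circle lies in the plane with unit normal n̂ = (p₁ × p₂)/|p₁ × p₂|.
Here n̂_z ≈ -0.616; the vertex latitude is φ_max = arccos|n̂_z| ≈ 52.0°.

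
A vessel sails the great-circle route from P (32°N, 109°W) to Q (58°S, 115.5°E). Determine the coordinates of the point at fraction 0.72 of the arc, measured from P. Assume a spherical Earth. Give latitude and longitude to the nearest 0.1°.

≈ (51.1°S, 174.5°W)

Write both endpoints as unit vectors p₁, p₂ with components (cos φ cos λ, cos φ sin λ, sin φ).
The central angle between the endpoints is δ = arccos(p₁·p₂) ≈ 2.450 rad (140.3°).
Interpolate at f = 0.72 with slerp weights a = sin((1−f)δ)/sin δ ≈ 0.993, b = sin(fδ)/sin δ ≈ 1.538.
p = a·p₁ + b·p₂ ≈ (-0.625, -0.060, -0.778); φ = arcsin(p_z) ≈ -51.11°, λ = atan2(p_y, p_x) ≈ -174.50°.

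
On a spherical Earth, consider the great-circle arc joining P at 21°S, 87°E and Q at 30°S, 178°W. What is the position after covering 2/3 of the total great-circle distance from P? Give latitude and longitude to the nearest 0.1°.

Write both endpoints as unit vectors p₁, p₂ with components (cos φ cos λ, cos φ sin λ, sin φ).
The central angle between the endpoints is δ = arccos(p₁·p₂) ≈ 1.462 rad (83.8°).
Interpolate at f = 2/3 with slerp weights a = sin((1−f)δ)/sin δ ≈ 0.471, b = sin(fδ)/sin δ ≈ 0.832.
p = a·p₁ + b·p₂ ≈ (-0.697, 0.414, -0.585); φ = arcsin(p_z) ≈ -35.80°, λ = atan2(p_y, p_x) ≈ 149.31°.

≈ 35.8°S, 149.3°E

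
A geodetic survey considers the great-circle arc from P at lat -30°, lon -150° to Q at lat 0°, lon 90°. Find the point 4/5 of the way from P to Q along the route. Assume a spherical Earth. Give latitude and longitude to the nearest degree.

Write both endpoints as unit vectors p₁, p₂ with components (cos φ cos λ, cos φ sin λ, sin φ).
The central angle between the endpoints is δ = arccos(p₁·p₂) ≈ 2.019 rad (115.7°).
Interpolate at f = 4/5 with slerp weights a = sin((1−f)δ)/sin δ ≈ 0.436, b = sin(fδ)/sin δ ≈ 1.108.
p = a·p₁ + b·p₂ ≈ (-0.327, 0.920, -0.218); φ = arcsin(p_z) ≈ -12.59°, λ = atan2(p_y, p_x) ≈ 109.57°.

≈ lat -13°, lon 110°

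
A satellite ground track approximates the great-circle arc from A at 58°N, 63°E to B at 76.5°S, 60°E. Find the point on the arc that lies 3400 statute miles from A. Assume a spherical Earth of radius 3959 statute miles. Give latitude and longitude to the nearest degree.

≈ 9°N, 62°E

Convert each endpoint to a unit vector on the sphere (x = cos φ cos λ, y = cos φ sin λ, z = sin φ).
The central angle between the endpoints is δ = arccos(p₁·p₂) ≈ 2.348 rad (134.5°). The total great-circle distance is δ·R ≈ 2.348 × 3959 ≈ 9295 mi, so the target fraction is f = 3400/9295 ≈ 0.366.
Interpolate at f ≈ 0.366 with slerp weights a = sin((1−f)δ)/sin δ ≈ 1.398, b = sin(fδ)/sin δ ≈ 1.062.
p = a·p₁ + b·p₂ ≈ (0.460, 0.875, 0.153); φ = arcsin(p_z) ≈ 8.80°, λ = atan2(p_y, p_x) ≈ 62.25°.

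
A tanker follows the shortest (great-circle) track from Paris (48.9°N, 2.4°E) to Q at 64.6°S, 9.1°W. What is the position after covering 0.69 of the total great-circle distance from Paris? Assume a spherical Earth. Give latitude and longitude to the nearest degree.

≈ 29°S, 4°W

Write both endpoints as unit vectors p₁, p₂ with components (cos φ cos λ, cos φ sin λ, sin φ).
The central angle between the endpoints is δ = arccos(p₁·p₂) ≈ 1.987 rad (113.9°).
Interpolate at f = 0.69 with slerp weights a = sin((1−f)δ)/sin δ ≈ 0.632, b = sin(fδ)/sin δ ≈ 1.072.
p = a·p₁ + b·p₂ ≈ (0.869, -0.055, -0.492); φ = arcsin(p_z) ≈ -29.47°, λ = atan2(p_y, p_x) ≈ -3.64°.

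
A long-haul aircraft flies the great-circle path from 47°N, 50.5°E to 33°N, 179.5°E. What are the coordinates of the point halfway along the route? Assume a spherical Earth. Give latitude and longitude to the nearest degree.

≈ 62°N, 127°E

The haversine formula gives a central angle δ ≈ 1.532 rad (87.8°) between the endpoints.
Interpolate at f = 1/2 with slerp weights a = sin((1−f)δ)/sin δ ≈ 0.694, b = sin(fδ)/sin δ ≈ 0.694.
p = a·p₁ + b·p₂ ≈ (-0.281, 0.370, 0.885); φ = arcsin(p_z) ≈ 62.31°, λ = atan2(p_y, p_x) ≈ 127.19°.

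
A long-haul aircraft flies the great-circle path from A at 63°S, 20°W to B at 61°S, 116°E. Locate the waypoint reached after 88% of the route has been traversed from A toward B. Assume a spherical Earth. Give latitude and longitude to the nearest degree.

Convert each endpoint to a unit vector on the sphere (x = cos φ cos λ, y = cos φ sin λ, z = sin φ).
The central angle between the endpoints is δ = arccos(p₁·p₂) ≈ 0.901 rad (51.6°).
Interpolate at f = 0.88 with slerp weights a = sin((1−f)δ)/sin δ ≈ 0.138, b = sin(fδ)/sin δ ≈ 0.909.
p = a·p₁ + b·p₂ ≈ (-0.134, 0.375, -0.917); φ = arcsin(p_z) ≈ -66.55°, λ = atan2(p_y, p_x) ≈ 109.74°.

≈ 67°S, 110°E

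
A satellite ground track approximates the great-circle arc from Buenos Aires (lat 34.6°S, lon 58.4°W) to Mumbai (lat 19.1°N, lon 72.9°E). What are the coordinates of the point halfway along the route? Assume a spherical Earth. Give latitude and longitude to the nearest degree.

≈ lat 18°S, lon 16°E

Convert each endpoint to a unit vector on the sphere (x = cos φ cos λ, y = cos φ sin λ, z = sin φ).
The central angle between the endpoints is δ = arccos(p₁·p₂) ≈ 2.345 rad (134.4°).
Interpolate at f = 1/2 with slerp weights a = sin((1−f)δ)/sin δ ≈ 1.289, b = sin(fδ)/sin δ ≈ 1.289.
p = a·p₁ + b·p₂ ≈ (0.914, 0.261, -0.310); φ = arcsin(p_z) ≈ -18.07°, λ = atan2(p_y, p_x) ≈ 15.91°.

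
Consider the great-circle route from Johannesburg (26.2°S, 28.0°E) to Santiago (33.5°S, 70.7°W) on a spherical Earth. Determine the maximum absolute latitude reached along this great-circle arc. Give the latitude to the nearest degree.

≈ 42°S

The great circle lies in the plane with unit normal n̂ = (p₁ × p₂)/|p₁ × p₂|.
Here n̂_z ≈ -0.746; the vertex latitude is φ_max = arccos|n̂_z| ≈ 41.8°.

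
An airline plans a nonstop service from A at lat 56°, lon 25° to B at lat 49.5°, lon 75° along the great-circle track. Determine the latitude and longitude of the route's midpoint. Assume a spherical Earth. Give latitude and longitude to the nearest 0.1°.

Convert each endpoint to a unit vector on the sphere (x = cos φ cos λ, y = cos φ sin λ, z = sin φ).
The central angle between the endpoints is δ = arccos(p₁·p₂) ≈ 0.528 rad (30.2°).
Interpolate at f = 1/2 with slerp weights a = sin((1−f)δ)/sin δ ≈ 0.518, b = sin(fδ)/sin δ ≈ 0.518.
p = a·p₁ + b·p₂ ≈ (0.350, 0.447, 0.823); φ = arcsin(p_z) ≈ 55.41°, λ = atan2(p_y, p_x) ≈ 51.99°.

≈ lat 55.4°, lon 52.0°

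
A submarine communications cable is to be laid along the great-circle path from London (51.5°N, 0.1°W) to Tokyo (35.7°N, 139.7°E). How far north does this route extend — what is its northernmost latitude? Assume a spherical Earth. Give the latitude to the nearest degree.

≈ 71°N

The great circle lies in the plane with unit normal n̂ = (p₁ × p₂)/|p₁ × p₂|.
Here n̂_z ≈ +0.327; the vertex latitude is φ_max = arccos|n̂_z| ≈ 70.9°.
Check via Clairaut: cos φ_max = |cos φ₁| · sin C = cos(51.5°)·sin(31.7°) ≈ 0.327, again giving ≈ 70.9°.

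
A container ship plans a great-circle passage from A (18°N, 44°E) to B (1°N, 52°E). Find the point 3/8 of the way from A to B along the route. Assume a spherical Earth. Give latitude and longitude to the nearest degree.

The haversine formula gives a central angle δ ≈ 0.327 rad (18.7°) between the endpoints.
Interpolate at f = 3/8 with slerp weights a = sin((1−f)δ)/sin δ ≈ 0.632, b = sin(fδ)/sin δ ≈ 0.381.
p = a·p₁ + b·p₂ ≈ (0.667, 0.717, 0.202); φ = arcsin(p_z) ≈ 11.65°, λ = atan2(p_y, p_x) ≈ 47.10°.

≈ (12°N, 47°E)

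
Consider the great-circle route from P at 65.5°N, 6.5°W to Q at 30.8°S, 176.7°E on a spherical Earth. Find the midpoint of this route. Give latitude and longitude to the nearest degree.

≈ 42°N, 180°E

Convert each endpoint to a unit vector on the sphere (x = cos φ cos λ, y = cos φ sin λ, z = sin φ).
The central angle between the endpoints is δ = arccos(p₁·p₂) ≈ 2.535 rad (145.2°).
Interpolate at f = 1/2 with slerp weights a = sin((1−f)δ)/sin δ ≈ 1.674, b = sin(fδ)/sin δ ≈ 1.674.
p = a·p₁ + b·p₂ ≈ (-0.746, 0.004, 0.666); φ = arcsin(p_z) ≈ 41.77°, λ = atan2(p_y, p_x) ≈ 179.68°.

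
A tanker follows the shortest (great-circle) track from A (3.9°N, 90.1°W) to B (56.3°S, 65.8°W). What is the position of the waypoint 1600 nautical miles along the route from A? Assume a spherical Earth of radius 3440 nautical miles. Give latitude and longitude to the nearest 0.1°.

≈ (21.8°S, 83.0°W)

Convert each endpoint to a unit vector on the sphere (x = cos φ cos λ, y = cos φ sin λ, z = sin φ).
The central angle between the endpoints is δ = arccos(p₁·p₂) ≈ 1.106 rad (63.4°). The total great-circle distance is δ·R ≈ 1.106 × 3440 ≈ 3806 nmi, so the target fraction is f = 1600/3806 ≈ 0.420.
Interpolate at f ≈ 0.420 with slerp weights a = sin((1−f)δ)/sin δ ≈ 0.669, b = sin(fδ)/sin δ ≈ 0.502.
p = a·p₁ + b·p₂ ≈ (0.113, -0.921, -0.372); φ = arcsin(p_z) ≈ -21.83°, λ = atan2(p_y, p_x) ≈ -83.01°.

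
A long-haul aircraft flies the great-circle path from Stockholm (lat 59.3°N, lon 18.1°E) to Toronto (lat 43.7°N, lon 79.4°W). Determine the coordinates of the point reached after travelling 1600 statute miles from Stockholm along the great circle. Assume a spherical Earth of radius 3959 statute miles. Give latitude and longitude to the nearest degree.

Convert each endpoint to a unit vector on the sphere (x = cos φ cos λ, y = cos φ sin λ, z = sin φ).
The central angle between the endpoints is δ = arccos(p₁·p₂) ≈ 0.993 rad (56.9°). The total great-circle distance is δ·R ≈ 0.993 × 3959 ≈ 3933 mi, so the target fraction is f = 1600/3933 ≈ 0.407.
Interpolate at f ≈ 0.407 with slerp weights a = sin((1−f)δ)/sin δ ≈ 0.663, b = sin(fδ)/sin δ ≈ 0.469.
p = a·p₁ + b·p₂ ≈ (0.384, -0.228, 0.895); φ = arcsin(p_z) ≈ 63.45°, λ = atan2(p_y, p_x) ≈ -30.72°.

≈ lat 63°N, lon 31°W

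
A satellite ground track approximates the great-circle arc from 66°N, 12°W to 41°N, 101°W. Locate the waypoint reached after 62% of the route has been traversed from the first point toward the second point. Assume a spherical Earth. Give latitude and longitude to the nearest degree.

Write both endpoints as unit vectors p₁, p₂ with components (cos φ cos λ, cos φ sin λ, sin φ).
The central angle between the endpoints is δ = arccos(p₁·p₂) ≈ 0.921 rad (52.8°).
Interpolate at f = 0.62 with slerp weights a = sin((1−f)δ)/sin δ ≈ 0.431, b = sin(fδ)/sin δ ≈ 0.679.
p = a·p₁ + b·p₂ ≈ (0.074, -0.539, 0.839); φ = arcsin(p_z) ≈ 57.02°, λ = atan2(p_y, p_x) ≈ -82.23°.

≈ 57°N, 82°W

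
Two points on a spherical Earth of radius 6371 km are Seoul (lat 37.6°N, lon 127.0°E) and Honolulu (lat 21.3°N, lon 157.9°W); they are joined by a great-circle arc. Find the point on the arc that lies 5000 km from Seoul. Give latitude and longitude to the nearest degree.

Write both endpoints as unit vectors p₁, p₂ with components (cos φ cos λ, cos φ sin λ, sin φ).
The central angle between the endpoints is δ = arccos(p₁·p₂) ≈ 1.147 rad (65.7°). The total great-circle distance is δ·R ≈ 1.147 × 6371 ≈ 7306 km, so the target fraction is f = 5000/7306 ≈ 0.684.
Interpolate at f ≈ 0.684 with slerp weights a = sin((1−f)δ)/sin δ ≈ 0.389, b = sin(fδ)/sin δ ≈ 0.775.
p = a·p₁ + b·p₂ ≈ (-0.855, -0.026, 0.519); φ = arcsin(p_z) ≈ 31.24°, λ = atan2(p_y, p_x) ≈ -178.26°.

≈ lat 31°N, lon 178°W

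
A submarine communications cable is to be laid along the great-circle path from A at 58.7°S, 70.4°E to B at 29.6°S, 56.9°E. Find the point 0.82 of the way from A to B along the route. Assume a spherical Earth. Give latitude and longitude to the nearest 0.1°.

≈ 34.9°S, 58.5°E

The haversine formula gives a central angle δ ≈ 0.533 rad (30.5°) between the endpoints.
Interpolate at f = 0.82 with slerp weights a = sin((1−f)δ)/sin δ ≈ 0.189, b = sin(fδ)/sin δ ≈ 0.833.
p = a·p₁ + b·p₂ ≈ (0.428, 0.699, -0.573); φ = arcsin(p_z) ≈ -34.93°, λ = atan2(p_y, p_x) ≈ 58.50°.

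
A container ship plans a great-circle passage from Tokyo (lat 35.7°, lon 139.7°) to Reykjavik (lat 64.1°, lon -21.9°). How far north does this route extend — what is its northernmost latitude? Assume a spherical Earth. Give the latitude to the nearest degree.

The great circle lies in the plane with unit normal n̂ = (p₁ × p₂)/|p₁ × p₂|.
Here n̂_z ≈ -0.114; the vertex latitude is φ_max = arccos|n̂_z| ≈ 83.5°.
Check via Clairaut: cos φ_max = |cos φ₁| · sin C = cos(35.7°)·sin(8.1°) ≈ 0.114, again giving ≈ 83.5°.

≈ 83°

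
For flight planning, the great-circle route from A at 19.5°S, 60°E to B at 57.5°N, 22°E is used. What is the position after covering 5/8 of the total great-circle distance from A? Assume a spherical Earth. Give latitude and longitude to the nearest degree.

≈ 30°N, 42°E

Convert each endpoint to a unit vector on the sphere (x = cos φ cos λ, y = cos φ sin λ, z = sin φ).
The central angle between the endpoints is δ = arccos(p₁·p₂) ≈ 1.453 rad (83.2°).
Interpolate at f = 5/8 with slerp weights a = sin((1−f)δ)/sin δ ≈ 0.522, b = sin(fδ)/sin δ ≈ 0.794.
p = a·p₁ + b·p₂ ≈ (0.641, 0.586, 0.495); φ = arcsin(p_z) ≈ 29.69°, λ = atan2(p_y, p_x) ≈ 42.41°.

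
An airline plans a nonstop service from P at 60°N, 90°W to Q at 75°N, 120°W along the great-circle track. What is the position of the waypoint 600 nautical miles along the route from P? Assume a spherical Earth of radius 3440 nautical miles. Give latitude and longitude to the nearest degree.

≈ 69°N, 101°W

Write both endpoints as unit vectors p₁, p₂ with components (cos φ cos λ, cos φ sin λ, sin φ).
The central angle between the endpoints is δ = arccos(p₁·p₂) ≈ 0.322 rad (18.5°). The total great-circle distance is δ·R ≈ 0.322 × 3440 ≈ 1108 nmi, so the target fraction is f = 600/1108 ≈ 0.542.
Interpolate at f ≈ 0.542 with slerp weights a = sin((1−f)δ)/sin δ ≈ 0.465, b = sin(fδ)/sin δ ≈ 0.548.
p = a·p₁ + b·p₂ ≈ (-0.071, -0.355, 0.932); φ = arcsin(p_z) ≈ 68.76°, λ = atan2(p_y, p_x) ≈ -101.29°.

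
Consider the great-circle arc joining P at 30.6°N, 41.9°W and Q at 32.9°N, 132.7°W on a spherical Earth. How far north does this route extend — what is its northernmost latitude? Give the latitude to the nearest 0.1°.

≈ 41.4°N

The great circle lies in the plane with unit normal n̂ = (p₁ × p₂)/|p₁ × p₂|.
Here n̂_z ≈ -0.750; the vertex latitude is φ_max = arccos|n̂_z| ≈ 41.4°.
Check via Clairaut: cos φ_max = |cos φ₁| · sin C = cos(30.6°)·sin(60.6°) ≈ 0.750, again giving ≈ 41.4°.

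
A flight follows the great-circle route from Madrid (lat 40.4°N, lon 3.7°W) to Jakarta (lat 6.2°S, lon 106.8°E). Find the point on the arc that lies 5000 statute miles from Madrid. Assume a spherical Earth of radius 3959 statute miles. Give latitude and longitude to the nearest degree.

≈ lat 18°N, lon 78°E

Convert each endpoint to a unit vector on the sphere (x = cos φ cos λ, y = cos φ sin λ, z = sin φ).
The central angle between the endpoints is δ = arccos(p₁·p₂) ≈ 1.913 rad (109.6°). The total great-circle distance is δ·R ≈ 1.913 × 3959 ≈ 7572 mi, so the target fraction is f = 5000/7572 ≈ 0.660.
Interpolate at f ≈ 0.660 with slerp weights a = sin((1−f)δ)/sin δ ≈ 0.642, b = sin(fδ)/sin δ ≈ 1.011.
p = a·p₁ + b·p₂ ≈ (0.197, 0.931, 0.307); φ = arcsin(p_z) ≈ 17.87°, λ = atan2(p_y, p_x) ≈ 78.04°.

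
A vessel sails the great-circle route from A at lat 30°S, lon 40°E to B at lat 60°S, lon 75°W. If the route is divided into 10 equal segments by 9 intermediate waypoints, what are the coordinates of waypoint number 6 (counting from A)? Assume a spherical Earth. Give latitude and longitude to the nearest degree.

Convert each endpoint to a unit vector on the sphere (x = cos φ cos λ, y = cos φ sin λ, z = sin φ).
The central angle between the endpoints is δ = arccos(p₁·p₂) ≈ 1.318 rad (75.5°).
Interpolate at f = 6/10 with slerp weights a = sin((1−f)δ)/sin δ ≈ 0.520, b = sin(fδ)/sin δ ≈ 0.734.
p = a·p₁ + b·p₂ ≈ (0.440, -0.065, -0.896); φ = arcsin(p_z) ≈ -63.60°, λ = atan2(p_y, p_x) ≈ -8.45°.

≈ lat 64°S, lon 8°W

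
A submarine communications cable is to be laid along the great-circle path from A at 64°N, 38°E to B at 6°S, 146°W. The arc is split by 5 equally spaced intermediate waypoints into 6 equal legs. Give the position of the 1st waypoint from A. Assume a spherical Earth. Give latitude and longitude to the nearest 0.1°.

≈ 84.0°N, 53.8°E

Convert each endpoint to a unit vector on the sphere (x = cos φ cos λ, y = cos φ sin λ, z = sin φ).
The central angle between the endpoints is δ = arccos(p₁·p₂) ≈ 2.128 rad (121.9°).
Interpolate at f = 1/6 with slerp weights a = sin((1−f)δ)/sin δ ≈ 1.154, b = sin(fδ)/sin δ ≈ 0.409.
p = a·p₁ + b·p₂ ≈ (0.061, 0.084, 0.995); φ = arcsin(p_z) ≈ 84.03°, λ = atan2(p_y, p_x) ≈ 53.85°.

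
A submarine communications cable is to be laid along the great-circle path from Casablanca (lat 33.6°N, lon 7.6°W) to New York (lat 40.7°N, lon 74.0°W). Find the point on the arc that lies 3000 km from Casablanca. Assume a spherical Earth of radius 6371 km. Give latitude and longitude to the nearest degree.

From cos δ = sin φ₁ sin φ₂ + cos φ₁ cos φ₂ cos Δλ, the central angle is δ ≈ 0.910 rad (52.1°). The total great-circle distance is δ·R ≈ 0.910 × 6371 ≈ 5798 km, so the target fraction is f = 3000/5798 ≈ 0.517.
Interpolate at f ≈ 0.517 with slerp weights a = sin((1−f)δ)/sin δ ≈ 0.539, b = sin(fδ)/sin δ ≈ 0.575.
p = a·p₁ + b·p₂ ≈ (0.565, -0.478, 0.673); φ = arcsin(p_z) ≈ 42.28°, λ = atan2(p_y, p_x) ≈ -40.25°.

≈ lat 42°N, lon 40°W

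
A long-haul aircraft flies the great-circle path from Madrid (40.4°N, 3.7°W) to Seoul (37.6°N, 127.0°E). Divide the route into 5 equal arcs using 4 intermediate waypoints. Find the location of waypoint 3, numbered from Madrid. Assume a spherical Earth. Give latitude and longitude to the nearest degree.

Write both endpoints as unit vectors p₁, p₂ with components (cos φ cos λ, cos φ sin λ, sin φ).
The central angle between the endpoints is δ = arccos(p₁·p₂) ≈ 1.569 rad (89.9°).
Interpolate at f = 3/5 with slerp weights a = sin((1−f)δ)/sin δ ≈ 0.587, b = sin(fδ)/sin δ ≈ 0.808.
p = a·p₁ + b·p₂ ≈ (0.061, 0.483, 0.874); φ = arcsin(p_z) ≈ 60.89°, λ = atan2(p_y, p_x) ≈ 82.82°.

≈ 61°N, 83°E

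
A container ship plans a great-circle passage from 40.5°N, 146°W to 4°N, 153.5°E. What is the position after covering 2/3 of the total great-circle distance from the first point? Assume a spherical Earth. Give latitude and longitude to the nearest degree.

≈ 19°N, 170°E

Write both endpoints as unit vectors p₁, p₂ with components (cos φ cos λ, cos φ sin λ, sin φ).
The central angle between the endpoints is δ = arccos(p₁·p₂) ≈ 1.139 rad (65.2°).
Interpolate at f = 2/3 with slerp weights a = sin((1−f)δ)/sin δ ≈ 0.408, b = sin(fδ)/sin δ ≈ 0.758.
p = a·p₁ + b·p₂ ≈ (-0.934, 0.164, 0.318); φ = arcsin(p_z) ≈ 18.53°, λ = atan2(p_y, p_x) ≈ 170.05°.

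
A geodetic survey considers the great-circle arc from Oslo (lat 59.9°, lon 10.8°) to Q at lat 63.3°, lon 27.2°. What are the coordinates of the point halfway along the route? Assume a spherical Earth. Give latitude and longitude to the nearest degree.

≈ lat 62°, lon 19°

From cos δ = sin φ₁ sin φ₂ + cos φ₁ cos φ₂ cos Δλ, the central angle is δ ≈ 0.148 rad (8.5°).
Interpolate at f = 1/2 with slerp weights a = sin((1−f)δ)/sin δ ≈ 0.501, b = sin(fδ)/sin δ ≈ 0.501.
p = a·p₁ + b·p₂ ≈ (0.447, 0.150, 0.882); φ = arcsin(p_z) ≈ 61.84°, λ = atan2(p_y, p_x) ≈ 18.55°.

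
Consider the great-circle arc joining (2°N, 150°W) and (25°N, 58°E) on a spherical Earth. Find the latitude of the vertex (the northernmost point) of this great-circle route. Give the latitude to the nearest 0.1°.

≈ 46.7°N

The great circle lies in the plane with unit normal n̂ = (p₁ × p₂)/|p₁ × p₂|.
Here n̂_z ≈ -0.686; the vertex latitude is φ_max = arccos|n̂_z| ≈ 46.7°.
Check via Clairaut: cos φ_max = |cos φ₁| · sin C = cos(2.0°)·sin(43.4°) ≈ 0.686, again giving ≈ 46.7°.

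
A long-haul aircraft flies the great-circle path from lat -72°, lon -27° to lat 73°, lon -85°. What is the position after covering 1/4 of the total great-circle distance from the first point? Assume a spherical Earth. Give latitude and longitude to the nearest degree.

Convert each endpoint to a unit vector on the sphere (x = cos φ cos λ, y = cos φ sin λ, z = sin φ).
The central angle between the endpoints is δ = arccos(p₁·p₂) ≈ 2.609 rad (149.5°).
Interpolate at f = 1/4 with slerp weights a = sin((1−f)δ)/sin δ ≈ 1.825, b = sin(fδ)/sin δ ≈ 1.196.
p = a·p₁ + b·p₂ ≈ (0.533, -0.604, -0.592); φ = arcsin(p_z) ≈ -36.31°, λ = atan2(p_y, p_x) ≈ -48.59°.

≈ lat -36°, lon -49°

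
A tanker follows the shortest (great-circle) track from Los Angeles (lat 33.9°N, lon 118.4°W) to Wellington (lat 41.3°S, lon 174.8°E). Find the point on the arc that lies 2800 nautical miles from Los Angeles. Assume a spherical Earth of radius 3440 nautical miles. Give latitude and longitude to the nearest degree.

≈ lat 3°S, lon 149°W

Write both endpoints as unit vectors p₁, p₂ with components (cos φ cos λ, cos φ sin λ, sin φ).
The central angle between the endpoints is δ = arccos(p₁·p₂) ≈ 1.694 rad (97.0°). The total great-circle distance is δ·R ≈ 1.694 × 3440 ≈ 5826 nmi, so the target fraction is f = 2800/5826 ≈ 0.481.
Interpolate at f ≈ 0.481 with slerp weights a = sin((1−f)δ)/sin δ ≈ 0.776, b = sin(fδ)/sin δ ≈ 0.733.
p = a·p₁ + b·p₂ ≈ (-0.855, -0.517, -0.050); φ = arcsin(p_z) ≈ -2.89°, λ = atan2(p_y, p_x) ≈ -148.83°.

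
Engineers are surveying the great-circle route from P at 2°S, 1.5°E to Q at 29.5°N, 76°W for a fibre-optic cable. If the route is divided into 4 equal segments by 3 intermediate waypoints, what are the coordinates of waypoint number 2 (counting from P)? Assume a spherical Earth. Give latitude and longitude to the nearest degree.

≈ 17°N, 34°W

Convert each endpoint to a unit vector on the sphere (x = cos φ cos λ, y = cos φ sin λ, z = sin φ).
The central angle between the endpoints is δ = arccos(p₁·p₂) ≈ 1.399 rad (80.1°).
Interpolate at f = 2/4 with slerp weights a = sin((1−f)δ)/sin δ ≈ 0.653, b = sin(fδ)/sin δ ≈ 0.653.
p = a·p₁ + b·p₂ ≈ (0.790, -0.535, 0.299); φ = arcsin(p_z) ≈ 17.39°, λ = atan2(p_y, p_x) ≈ -34.08°.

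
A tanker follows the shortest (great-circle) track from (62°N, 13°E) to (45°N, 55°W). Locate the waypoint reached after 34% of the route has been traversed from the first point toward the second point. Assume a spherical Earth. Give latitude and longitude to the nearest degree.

≈ (61°N, 17°W)

Write both endpoints as unit vectors p₁, p₂ with components (cos φ cos λ, cos φ sin λ, sin φ).
The central angle between the endpoints is δ = arccos(p₁·p₂) ≈ 0.725 rad (41.5°).
Interpolate at f = 0.34 with slerp weights a = sin((1−f)δ)/sin δ ≈ 0.694, b = sin(fδ)/sin δ ≈ 0.368.
p = a·p₁ + b·p₂ ≈ (0.467, -0.140, 0.873); φ = arcsin(p_z) ≈ 60.84°, λ = atan2(p_y, p_x) ≈ -16.67°.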